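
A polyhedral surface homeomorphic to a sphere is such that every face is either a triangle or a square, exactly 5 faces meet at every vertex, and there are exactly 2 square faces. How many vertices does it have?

16

Let x be the number of triangles; then F = 2 + x.
Edge–face incidences: 2E = 4·2 + 3·x = 8 + 3x.
Every vertex has degree 5, so 5V = 2E.
Euler: V − E + F = 2 ⇒ (2E)/5 − E + (2 + x) = 2.
Multiply by 10: 2·(2E) − 5·(2E) + 10·(2 + x) = 20, i.e. 20 + 10x − 3·(8 + 3x) = 20.
Collecting terms: x − 4 = 20, so x = 24.
Then 2E = 8 + 3·24 = 80, so E = 40, V = 2E/5 = 16, F = 2 + 24 = 26.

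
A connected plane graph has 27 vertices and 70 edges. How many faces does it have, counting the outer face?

Euler's formula for a connected plane graph: V − E + F = 2, so F = 2 − 27 + 70 = 45.

45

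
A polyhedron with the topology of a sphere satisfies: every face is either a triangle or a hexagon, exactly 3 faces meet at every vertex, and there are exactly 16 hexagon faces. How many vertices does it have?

36

Let x be the number of triangles; then F = 16 + x.
Edge–face incidences: 2E = 6·16 + 3·x = 96 + 3x.
Every vertex has degree 3, so 3V = 2E.
Euler: V − E + F = 2 ⇒ (2E)/3 − E + (16 + x) = 2.
Multiply by 6: 2·(2E) − 3·(2E) + 6·(16 + x) = 12, i.e. 96 + 6x − (96 + 3x) = 12.
Collecting terms: 3x = 12, so x = 4.
Then 2E = 96 + 3·4 = 108, so E = 54, V = 2E/3 = 36, F = 16 + 4 = 20.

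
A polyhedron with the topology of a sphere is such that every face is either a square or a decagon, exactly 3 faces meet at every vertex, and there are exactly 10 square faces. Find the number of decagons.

Let x be the number of decagons; then F = 10 + x.
Edge–face incidences: 2E = 4·10 + 10·x = 40 + 10x.
Every vertex has degree 3, so 3V = 2E.
Euler: V − E + F = 2 ⇒ (2E)/3 − E + (10 + x) = 2.
Multiply by 6: 2·(2E) − 3·(2E) + 6·(10 + x) = 12, i.e. 60 + 6x − (40 + 10x) = 12.
Collecting terms: −4x + 20 = 12, so −4x = −8, so x = 2.
Then 2E = 40 + 10·2 = 60, so E = 30, V = 2E/3 = 20, F = 10 + 2 = 12.

2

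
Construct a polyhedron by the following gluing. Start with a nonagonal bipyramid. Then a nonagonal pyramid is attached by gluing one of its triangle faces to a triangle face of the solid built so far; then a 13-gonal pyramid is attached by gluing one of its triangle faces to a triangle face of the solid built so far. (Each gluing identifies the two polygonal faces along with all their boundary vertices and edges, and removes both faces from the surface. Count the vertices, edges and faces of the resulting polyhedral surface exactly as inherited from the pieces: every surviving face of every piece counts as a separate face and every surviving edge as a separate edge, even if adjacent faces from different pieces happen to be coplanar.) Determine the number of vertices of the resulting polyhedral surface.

A nonagonal bipyramid: V=11, E=27, F=18.
Attach a nonagonal pyramid (V=10, E=18, F=10) along a 3-gon: merge 3 vertices and 3 edges, delete both glued faces → V=18, E=42, F=26.
Attach a 13-gonal pyramid (V=14, E=26, F=14) along a 3-gon: merge 3 vertices and 3 edges, delete both glued faces → V=29, E=65, F=38.
Check: V − E + F = 29 − 65 + 38 = 2.

29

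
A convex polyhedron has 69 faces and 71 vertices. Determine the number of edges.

138

Here V − E + F = 2.
E = V + F − (2) = 71 + 69 − (2) = 138.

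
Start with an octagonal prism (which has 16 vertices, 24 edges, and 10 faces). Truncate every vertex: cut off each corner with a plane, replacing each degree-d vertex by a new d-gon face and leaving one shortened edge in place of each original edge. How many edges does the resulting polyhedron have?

Truncation replaces each original edge-end by a new vertex, so V′ = 2E = 48.
Each original edge survives, and each old vertex of degree d contributes d new edges; summing degrees gives Σd = 2E, so E′ = E + 2E = 3E = 72.
Each original face survives and each original vertex becomes one new face: F′ = F + V = 26.

72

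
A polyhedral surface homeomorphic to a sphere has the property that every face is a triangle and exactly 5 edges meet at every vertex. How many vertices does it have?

Each face has 3 edges and each edge borders two faces, so 2E = 3F.
Each vertex has degree 5, so 5V = 2E and hence V = 3F/5.
Euler: V − E + F = 2 ⇒ (3F/5) − (3F/2) + F = 2.
Multiply by 10: (6 − 15 + 10)F = 20, i.e. 1F = 20.
So F = 20, E = 3·20/2 = 30, V = 3·20/5 = 12.

12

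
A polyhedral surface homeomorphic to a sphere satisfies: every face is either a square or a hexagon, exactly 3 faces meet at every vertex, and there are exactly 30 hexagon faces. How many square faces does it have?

6

Let x be the number of squares; then F = 30 + x.
Edge–face incidences: 2E = 6·30 + 4·x = 180 + 4x.
Every vertex has degree 3, so 3V = 2E.
Euler: V − E + F = 2 ⇒ (2E)/3 − E + (30 + x) = 2.
Multiply by 6: 2·(2E) − 3·(2E) + 6·(30 + x) = 12, i.e. 180 + 6x − (180 + 4x) = 12.
Collecting terms: 2x = 12, so x = 6.
Then 2E = 180 + 4·6 = 204, so E = 102, V = 2E/3 = 68, F = 30 + 6 = 36.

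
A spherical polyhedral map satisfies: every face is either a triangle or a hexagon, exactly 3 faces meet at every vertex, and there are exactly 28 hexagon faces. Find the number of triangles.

4

Let x be the number of triangles; then F = 28 + x.
Edge–face incidences: 2E = 6·28 + 3·x = 168 + 3x.
Every vertex has degree 3, so 3V = 2E.
Euler: V − E + F = 2 ⇒ (2E)/3 − E + (28 + x) = 2.
Multiply by 6: 2·(2E) − 3·(2E) + 6·(28 + x) = 12, i.e. 168 + 6x − (168 + 3x) = 12.
Collecting terms: 3x = 12, so x = 4.
Then 2E = 168 + 3·4 = 180, so E = 90, V = 2E/3 = 60, F = 28 + 4 = 32.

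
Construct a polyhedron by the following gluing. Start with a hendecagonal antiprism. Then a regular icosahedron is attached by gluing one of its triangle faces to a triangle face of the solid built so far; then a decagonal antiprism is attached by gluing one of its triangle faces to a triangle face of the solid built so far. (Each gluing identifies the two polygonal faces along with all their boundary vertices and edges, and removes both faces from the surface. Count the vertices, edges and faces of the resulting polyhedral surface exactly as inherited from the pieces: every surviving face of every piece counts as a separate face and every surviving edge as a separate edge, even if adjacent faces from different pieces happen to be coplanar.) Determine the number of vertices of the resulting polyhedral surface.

48

A hendecagonal antiprism: V=22, E=44, F=24.
Attach a regular icosahedron (V=12, E=30, F=20) along a 3-gon: merge 3 vertices and 3 edges, delete both glued faces → V=31, E=71, F=42.
Attach a decagonal antiprism (V=20, E=40, F=22) along a 3-gon: merge 3 vertices and 3 edges, delete both glued faces → V=48, E=108, F=62.
Check: V − E + F = 48 − 108 + 62 = 2.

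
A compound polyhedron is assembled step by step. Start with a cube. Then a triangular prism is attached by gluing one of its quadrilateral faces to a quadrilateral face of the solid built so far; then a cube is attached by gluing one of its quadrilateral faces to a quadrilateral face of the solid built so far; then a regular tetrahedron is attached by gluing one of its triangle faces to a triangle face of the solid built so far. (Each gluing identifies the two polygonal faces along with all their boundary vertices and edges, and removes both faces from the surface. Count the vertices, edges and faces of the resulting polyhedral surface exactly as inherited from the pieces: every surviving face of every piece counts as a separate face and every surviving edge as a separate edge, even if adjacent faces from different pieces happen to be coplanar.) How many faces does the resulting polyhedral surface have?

15

A cube: V=8, E=12, F=6.
Attach a triangular prism (V=6, E=9, F=5) along a 4-gon: merge 4 vertices and 4 edges, delete both glued faces → V=10, E=17, F=9.
Attach a cube (V=8, E=12, F=6) along a 4-gon: merge 4 vertices and 4 edges, delete both glued faces → V=14, E=25, F=13.
Attach a regular tetrahedron (V=4, E=6, F=4) along a 3-gon: merge 3 vertices and 3 edges, delete both glued faces → V=15, E=28, F=15.
Check: V − E + F = 15 − 28 + 15 = 2.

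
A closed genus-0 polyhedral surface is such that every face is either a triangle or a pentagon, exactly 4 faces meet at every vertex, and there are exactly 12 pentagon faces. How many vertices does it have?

30

Let x be the number of triangles; then F = 12 + x.
Edge–face incidences: 2E = 5·12 + 3·x = 60 + 3x.
Every vertex has degree 4, so 4V = 2E.
Euler: V − E + F = 2 ⇒ (2E)/4 − E + (12 + x) = 2.
Multiply by 8: 2·(2E) − 4·(2E) + 8·(12 + x) = 16, i.e. 96 + 8x − 2·(60 + 3x) = 16.
Collecting terms: 2x − 24 = 16, so 2x = 40, so x = 20.
Then 2E = 60 + 3·20 = 120, so E = 60, V = 2E/4 = 30, F = 12 + 20 = 32.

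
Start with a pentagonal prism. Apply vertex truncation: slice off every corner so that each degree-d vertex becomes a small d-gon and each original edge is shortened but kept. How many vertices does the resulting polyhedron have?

30

The base solid has V = 10, E = 15, F = 7.
Truncation replaces each original edge-end by a new vertex, so V′ = 2E = 30.
Each original edge survives, and each old vertex of degree d contributes d new edges; summing degrees gives Σd = 2E, so E′ = E + 2E = 3E = 45.
Each original face survives and each original vertex becomes one new face: F′ = F + V = 17.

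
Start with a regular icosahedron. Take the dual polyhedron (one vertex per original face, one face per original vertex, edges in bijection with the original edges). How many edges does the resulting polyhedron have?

30

The base solid has V = 12, E = 30, F = 20.
The dual swaps V and F and preserves E: V′ = F = 20, E′ = E = 30, F′ = V = 12.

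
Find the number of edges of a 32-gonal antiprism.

128

An antiprism on an n-gon has two n-gon caps and 2n triangles: V = 2·32 = 64, E = 4·32 = 128, F = 2·32 + 2 = 66.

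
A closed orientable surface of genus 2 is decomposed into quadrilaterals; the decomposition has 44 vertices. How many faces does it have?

46

χ = 2 − 2·2 = -2, and every face is a square so 4F = 2E.
V − E + F = -2 with E = 4F/2 gives 44 − (4/2 − 1)·F = -2, so F = 46 and E = 92.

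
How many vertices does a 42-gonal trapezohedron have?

The n-trapezohedron (dual of the n-antiprism) has V = 2·42 + 2 = 86, E = 4·42 = 168, F = 2·42 = 84.

86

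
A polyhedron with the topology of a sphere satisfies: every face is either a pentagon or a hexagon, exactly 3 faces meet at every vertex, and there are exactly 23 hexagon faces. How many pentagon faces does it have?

12

Let x be the number of pentagons; then F = 23 + x.
Edge–face incidences: 2E = 6·23 + 5·x = 138 + 5x.
Every vertex has degree 3, so 3V = 2E.
Euler: V − E + F = 2 ⇒ (2E)/3 − E + (23 + x) = 2.
Multiply by 6: 2·(2E) − 3·(2E) + 6·(23 + x) = 12, i.e. 138 + 6x − (138 + 5x) = 12.
Collecting terms: x = 12.
Then 2E = 138 + 5·12 = 198, so E = 99, V = 2E/3 = 66, F = 23 + 12 = 35.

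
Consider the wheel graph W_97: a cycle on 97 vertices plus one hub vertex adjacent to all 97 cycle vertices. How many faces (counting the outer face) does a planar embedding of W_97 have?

W_97 has V = 97 + 1 = 98 vertices and E = 2·97 = 194 edges.
By Euler's formula F = 2 − V + E = 2 − 98 + 194 = 98.

98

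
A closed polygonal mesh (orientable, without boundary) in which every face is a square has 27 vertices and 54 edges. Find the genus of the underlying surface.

1

Every face is a square and each edge borders two faces, so 4F = 2·54, giving F = 27.
χ = V − E + F = 27 − 54 + 27 = 0.
For a closed orientable surface χ = 2 − 2g, so g = (2 − (0))/2 = 1.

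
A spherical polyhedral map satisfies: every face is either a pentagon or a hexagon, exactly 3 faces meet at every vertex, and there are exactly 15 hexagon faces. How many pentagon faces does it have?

12

Let x be the number of pentagons; then F = 15 + x.
Edge–face incidences: 2E = 6·15 + 5·x = 90 + 5x.
Every vertex has degree 3, so 3V = 2E.
Euler: V − E + F = 2 ⇒ (2E)/3 − E + (15 + x) = 2.
Multiply by 6: 2·(2E) − 3·(2E) + 6·(15 + x) = 12, i.e. 90 + 6x − (90 + 5x) = 12.
Collecting terms: x = 12.
Then 2E = 90 + 5·12 = 150, so E = 75, V = 2E/3 = 50, F = 15 + 12 = 27.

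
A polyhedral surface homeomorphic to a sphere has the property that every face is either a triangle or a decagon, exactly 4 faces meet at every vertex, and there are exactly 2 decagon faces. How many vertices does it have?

Let x be the number of triangles; then F = 2 + x.
Edge–face incidences: 2E = 10·2 + 3·x = 20 + 3x.
Every vertex has degree 4, so 4V = 2E.
Euler: V − E + F = 2 ⇒ (2E)/4 − E + (2 + x) = 2.
Multiply by 8: 2·(2E) − 4·(2E) + 8·(2 + x) = 16, i.e. 16 + 8x − 2·(20 + 3x) = 16.
Collecting terms: 2x − 24 = 16, so 2x = 40, so x = 20.
Then 2E = 20 + 3·20 = 80, so E = 40, V = 2E/4 = 20, F = 2 + 20 = 22.

20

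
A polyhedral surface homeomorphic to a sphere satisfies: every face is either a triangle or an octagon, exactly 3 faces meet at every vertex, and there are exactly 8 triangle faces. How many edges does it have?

36

Let x be the number of octagons; then F = 8 + x.
Edge–face incidences: 2E = 3·8 + 8·x = 24 + 8x.
Every vertex has degree 3, so 3V = 2E.
Euler: V − E + F = 2 ⇒ (2E)/3 − E + (8 + x) = 2.
Multiply by 6: 2·(2E) − 3·(2E) + 6·(8 + x) = 12, i.e. 48 + 6x − (24 + 8x) = 12.
Collecting terms: −2x + 24 = 12, so −2x = −12, so x = 6.
Then 2E = 24 + 8·6 = 72, so E = 36, V = 2E/3 = 24, F = 8 + 6 = 14.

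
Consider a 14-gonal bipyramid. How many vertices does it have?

16

A bipyramid over an n-gon has 2n triangular faces and n + 2 vertices: V = 14 + 2 = 16, E = 3·14 = 42, F = 2·14 = 28.
Check: V − E + F = 16 − 42 + 28 = 2.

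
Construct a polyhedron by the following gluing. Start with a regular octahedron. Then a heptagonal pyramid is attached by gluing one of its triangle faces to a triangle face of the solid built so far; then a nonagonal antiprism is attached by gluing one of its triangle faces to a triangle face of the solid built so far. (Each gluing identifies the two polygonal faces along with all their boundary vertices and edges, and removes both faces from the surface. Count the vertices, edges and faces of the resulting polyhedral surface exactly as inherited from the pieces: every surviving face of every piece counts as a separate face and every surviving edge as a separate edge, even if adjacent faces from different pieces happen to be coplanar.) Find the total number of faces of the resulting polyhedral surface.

32

A regular octahedron: V=6, E=12, F=8.
Attach a heptagonal pyramid (V=8, E=14, F=8) along a 3-gon: merge 3 vertices and 3 edges, delete both glued faces → V=11, E=23, F=14.
Attach a nonagonal antiprism (V=18, E=36, F=20) along a 3-gon: merge 3 vertices and 3 edges, delete both glued faces → V=26, E=56, F=32.
Check: V − E + F = 26 − 56 + 32 = 2.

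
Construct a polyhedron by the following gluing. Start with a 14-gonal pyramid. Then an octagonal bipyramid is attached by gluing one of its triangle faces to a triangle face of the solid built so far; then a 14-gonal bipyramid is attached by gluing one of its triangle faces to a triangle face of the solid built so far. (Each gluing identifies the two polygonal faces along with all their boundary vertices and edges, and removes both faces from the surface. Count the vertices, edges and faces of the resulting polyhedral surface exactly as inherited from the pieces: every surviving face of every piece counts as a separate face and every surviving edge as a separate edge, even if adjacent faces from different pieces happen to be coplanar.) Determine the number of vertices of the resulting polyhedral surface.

A 14-gonal pyramid: V=15, E=28, F=15.
Attach an octagonal bipyramid (V=10, E=24, F=16) along a 3-gon: merge 3 vertices and 3 edges, delete both glued faces → V=22, E=49, F=29.
Attach a 14-gonal bipyramid (V=16, E=42, F=28) along a 3-gon: merge 3 vertices and 3 edges, delete both glued faces → V=35, E=88, F=55.
Check: V − E + F = 35 − 88 + 55 = 2.

35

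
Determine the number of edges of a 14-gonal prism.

42

A prism on an n-gon has two n-gon bases and n rectangular sides: V = 2·14 = 28, E = 3·14 = 42, F = 14 + 2 = 16.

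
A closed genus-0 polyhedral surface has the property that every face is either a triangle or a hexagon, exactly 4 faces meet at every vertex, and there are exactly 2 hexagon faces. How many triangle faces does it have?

Let x be the number of triangles; then F = 2 + x.
Edge–face incidences: 2E = 6·2 + 3·x = 12 + 3x.
Every vertex has degree 4, so 4V = 2E.
Euler: V − E + F = 2 ⇒ (2E)/4 − E + (2 + x) = 2.
Multiply by 8: 2·(2E) − 4·(2E) + 8·(2 + x) = 16, i.e. 16 + 8x − 2·(12 + 3x) = 16.
Collecting terms: 2x − 8 = 16, so 2x = 24, so x = 12.
Then 2E = 12 + 3·12 = 48, so E = 24, V = 2E/4 = 12, F = 2 + 12 = 14.

12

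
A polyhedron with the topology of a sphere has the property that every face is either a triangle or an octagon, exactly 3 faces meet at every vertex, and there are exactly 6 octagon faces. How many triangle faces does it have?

Let x be the number of triangles; then F = 6 + x.
Edge–face incidences: 2E = 8·6 + 3·x = 48 + 3x.
Every vertex has degree 3, so 3V = 2E.
Euler: V − E + F = 2 ⇒ (2E)/3 − E + (6 + x) = 2.
Multiply by 6: 2·(2E) − 3·(2E) + 6·(6 + x) = 12, i.e. 36 + 6x − (48 + 3x) = 12.
Collecting terms: 3x − 12 = 12, so 3x = 24, so x = 8.
Then 2E = 48 + 3·8 = 72, so E = 36, V = 2E/3 = 24, F = 6 + 8 = 14.

8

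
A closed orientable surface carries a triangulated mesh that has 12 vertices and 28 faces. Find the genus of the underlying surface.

Every face is a triangle, so 2E = 3·28 = 84, giving E = 42.
χ = V − E + F = 12 − 42 + 28 = -2.
For a closed orientable surface χ = 2 − 2g, so g = (2 − (-2))/2 = 2.

2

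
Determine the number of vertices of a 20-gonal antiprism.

40

An antiprism on an n-gon has two n-gon caps and 2n triangles: V = 2·20 = 40, E = 4·20 = 80, F = 2·20 + 2 = 42.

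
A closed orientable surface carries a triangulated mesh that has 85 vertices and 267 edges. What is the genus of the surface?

3

Every face is a triangle and each edge borders two faces, so 3F = 2·267, giving F = 178.
χ = V − E + F = 85 − 267 + 178 = -4.
For a closed orientable surface χ = 2 − 2g, so g = (2 − (-4))/2 = 3.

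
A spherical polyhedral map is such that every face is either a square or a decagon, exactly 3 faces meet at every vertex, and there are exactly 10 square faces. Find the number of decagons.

2

Let x be the number of decagons; then F = 10 + x.
Edge–face incidences: 2E = 4·10 + 10·x = 40 + 10x.
Every vertex has degree 3, so 3V = 2E.
Euler: V − E + F = 2 ⇒ (2E)/3 − E + (10 + x) = 2.
Multiply by 6: 2·(2E) − 3·(2E) + 6·(10 + x) = 12, i.e. 60 + 6x − (40 + 10x) = 12.
Collecting terms: −4x + 20 = 12, so −4x = −8, so x = 2.
Then 2E = 40 + 10·2 = 60, so E = 30, V = 2E/3 = 20, F = 10 + 2 = 12.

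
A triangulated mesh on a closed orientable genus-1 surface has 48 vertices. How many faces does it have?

96

χ = 2 − 2·1 = 0, and every face is a triangle so 3F = 2E.
V − E + F = 0 with E = 3F/2 gives 48 − (3/2 − 1)·F = 0, so F = 96 and E = 144.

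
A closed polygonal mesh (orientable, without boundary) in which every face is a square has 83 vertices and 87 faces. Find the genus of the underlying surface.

3

Every face is a square, so 2E = 4·87 = 348, giving E = 174.
χ = V − E + F = 83 − 174 + 87 = -4.
For a closed orientable surface χ = 2 − 2g, so g = (2 − (-4))/2 = 3.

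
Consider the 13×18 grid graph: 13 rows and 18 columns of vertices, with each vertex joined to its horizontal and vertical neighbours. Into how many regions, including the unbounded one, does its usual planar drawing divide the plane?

The grid has V = 13·18 = 234 vertices and E = 13·17 + 18·12 = 437 edges.
F = 2 − V + E = 2 − 234 + 437 = 205.

205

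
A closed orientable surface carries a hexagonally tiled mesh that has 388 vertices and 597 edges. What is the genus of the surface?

6

Every face is a hexagon and each edge borders two faces, so 6F = 2·597, giving F = 199.
χ = V − E + F = 388 − 597 + 199 = -10.
For a closed orientable surface χ = 2 − 2g, so g = (2 − (-10))/2 = 6.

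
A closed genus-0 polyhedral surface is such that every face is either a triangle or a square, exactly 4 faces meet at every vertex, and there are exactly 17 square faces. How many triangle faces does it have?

8

Let x be the number of triangles; then F = 17 + x.
Edge–face incidences: 2E = 4·17 + 3·x = 68 + 3x.
Every vertex has degree 4, so 4V = 2E.
Euler: V − E + F = 2 ⇒ (2E)/4 − E + (17 + x) = 2.
Multiply by 8: 2·(2E) − 4·(2E) + 8·(17 + x) = 16, i.e. 136 + 8x − 2·(68 + 3x) = 16.
Collecting terms: 2x = 16, so x = 8.
Then 2E = 68 + 3·8 = 92, so E = 46, V = 2E/4 = 23, F = 17 + 8 = 25.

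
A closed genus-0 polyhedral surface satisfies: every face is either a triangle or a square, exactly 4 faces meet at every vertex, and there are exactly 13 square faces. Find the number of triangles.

8

Let x be the number of triangles; then F = 13 + x.
Edge–face incidences: 2E = 4·13 + 3·x = 52 + 3x.
Every vertex has degree 4, so 4V = 2E.
Euler: V − E + F = 2 ⇒ (2E)/4 − E + (13 + x) = 2.
Multiply by 8: 2·(2E) − 4·(2E) + 8·(13 + x) = 16, i.e. 104 + 8x − 2·(52 + 3x) = 16.
Collecting terms: 2x = 16, so x = 8.
Then 2E = 52 + 3·8 = 76, so E = 38, V = 2E/4 = 19, F = 13 + 8 = 21.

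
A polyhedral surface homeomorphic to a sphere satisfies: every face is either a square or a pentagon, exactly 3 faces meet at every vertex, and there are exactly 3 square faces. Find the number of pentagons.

Let x be the number of pentagons; then F = 3 + x.
Edge–face incidences: 2E = 4·3 + 5·x = 12 + 5x.
Every vertex has degree 3, so 3V = 2E.
Euler: V − E + F = 2 ⇒ (2E)/3 − E + (3 + x) = 2.
Multiply by 6: 2·(2E) − 3·(2E) + 6·(3 + x) = 12, i.e. 18 + 6x − (12 + 5x) = 12.
Collecting terms: x + 6 = 12, so x = 6.
Then 2E = 12 + 5·6 = 42, so E = 21, V = 2E/3 = 14, F = 3 + 6 = 9.

6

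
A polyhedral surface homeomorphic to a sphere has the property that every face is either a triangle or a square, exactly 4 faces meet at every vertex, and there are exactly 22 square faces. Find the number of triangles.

Let x be the number of triangles; then F = 22 + x.
Edge–face incidences: 2E = 4·22 + 3·x = 88 + 3x.
Every vertex has degree 4, so 4V = 2E.
Euler: V − E + F = 2 ⇒ (2E)/4 − E + (22 + x) = 2.
Multiply by 8: 2·(2E) − 4·(2E) + 8·(22 + x) = 16, i.e. 176 + 8x − 2·(88 + 3x) = 16.
Collecting terms: 2x = 16, so x = 8.
Then 2E = 88 + 3·8 = 112, so E = 56, V = 2E/4 = 28, F = 22 + 8 = 30.

8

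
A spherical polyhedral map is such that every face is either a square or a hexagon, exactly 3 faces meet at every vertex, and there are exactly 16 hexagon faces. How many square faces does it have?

6

Let x be the number of squares; then F = 16 + x.
Edge–face incidences: 2E = 6·16 + 4·x = 96 + 4x.
Every vertex has degree 3, so 3V = 2E.
Euler: V − E + F = 2 ⇒ (2E)/3 − E + (16 + x) = 2.
Multiply by 6: 2·(2E) − 3·(2E) + 6·(16 + x) = 12, i.e. 96 + 6x − (96 + 4x) = 12.
Collecting terms: 2x = 12, so x = 6.
Then 2E = 96 + 4·6 = 120, so E = 60, V = 2E/3 = 40, F = 16 + 6 = 22.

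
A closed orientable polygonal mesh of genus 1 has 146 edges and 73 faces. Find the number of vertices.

For a closed orientable surface of genus 1, χ = 2 − 2·1 = 0.
V = 0 + E − F = 0 + 146 − 73 = 73.

73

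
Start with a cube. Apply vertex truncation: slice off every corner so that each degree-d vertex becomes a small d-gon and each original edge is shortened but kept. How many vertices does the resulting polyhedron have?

The base solid has V = 8, E = 12, F = 6.
Truncation replaces each original edge-end by a new vertex, so V′ = 2E = 24.
Each original edge survives, and each old vertex of degree d contributes d new edges; summing degrees gives Σd = 2E, so E′ = E + 2E = 3E = 36.
Each original face survives and each original vertex becomes one new face: F′ = F + V = 14.

24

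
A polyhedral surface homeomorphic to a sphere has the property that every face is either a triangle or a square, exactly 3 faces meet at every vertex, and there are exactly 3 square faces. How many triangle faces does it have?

2

Let x be the number of triangles; then F = 3 + x.
Edge–face incidences: 2E = 4·3 + 3·x = 12 + 3x.
Every vertex has degree 3, so 3V = 2E.
Euler: V − E + F = 2 ⇒ (2E)/3 − E + (3 + x) = 2.
Multiply by 6: 2·(2E) − 3·(2E) + 6·(3 + x) = 12, i.e. 18 + 6x − (12 + 3x) = 12.
Collecting terms: 3x + 6 = 12, so 3x = 6, so x = 2.
Then 2E = 12 + 3·2 = 18, so E = 9, V = 2E/3 = 6, F = 3 + 2 = 5.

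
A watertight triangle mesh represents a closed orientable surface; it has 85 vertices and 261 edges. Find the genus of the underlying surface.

Every face is a triangle and each edge borders two faces, so 3F = 2·261, giving F = 174.
χ = V − E + F = 85 − 261 + 174 = -2.
For a closed orientable surface χ = 2 − 2g, so g = (2 − (-2))/2 = 2.

2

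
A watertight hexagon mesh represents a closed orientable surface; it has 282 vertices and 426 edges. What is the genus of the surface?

2

Every face is a hexagon and each edge borders two faces, so 6F = 2·426, giving F = 142.
χ = V − E + F = 282 − 426 + 142 = -2.
For a closed orientable surface χ = 2 − 2g, so g = (2 − (-2))/2 = 2.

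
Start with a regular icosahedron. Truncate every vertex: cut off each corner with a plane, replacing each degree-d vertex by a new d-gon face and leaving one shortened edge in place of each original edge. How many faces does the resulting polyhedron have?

32

The base solid has V = 12, E = 30, F = 20.
Truncation replaces each original edge-end by a new vertex, so V′ = 2E = 60.
Each original edge survives, and each old vertex of degree d contributes d new edges; summing degrees gives Σd = 2E, so E′ = E + 2E = 3E = 90.
Each original face survives and each original vertex becomes one new face: F′ = F + V = 32.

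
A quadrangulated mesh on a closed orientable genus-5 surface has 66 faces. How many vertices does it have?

χ = 2 − 2·5 = -8, and every face is a square so 4F = 2E.
E = 4·66/2 = 132. Then V = -8 + E − F = -8 + 132 − 66 = 58.

58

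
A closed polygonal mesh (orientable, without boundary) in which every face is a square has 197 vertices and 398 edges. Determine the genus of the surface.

Every face is a square and each edge borders two faces, so 4F = 2·398, giving F = 199.
χ = V − E + F = 197 − 398 + 199 = -2.
For a closed orientable surface χ = 2 − 2g, so g = (2 − (-2))/2 = 2.

2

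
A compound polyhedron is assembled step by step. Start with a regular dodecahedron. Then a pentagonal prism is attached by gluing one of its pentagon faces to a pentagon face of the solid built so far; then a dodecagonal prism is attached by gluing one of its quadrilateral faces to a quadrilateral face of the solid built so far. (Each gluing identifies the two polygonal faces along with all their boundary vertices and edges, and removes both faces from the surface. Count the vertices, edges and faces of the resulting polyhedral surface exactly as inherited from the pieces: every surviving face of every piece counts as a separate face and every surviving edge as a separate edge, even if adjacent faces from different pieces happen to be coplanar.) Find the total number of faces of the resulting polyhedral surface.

A regular dodecahedron: V=20, E=30, F=12.
Attach a pentagonal prism (V=10, E=15, F=7) along a 5-gon: merge 5 vertices and 5 edges, delete both glued faces → V=25, E=40, F=17.
Attach a dodecagonal prism (V=24, E=36, F=14) along a 4-gon: merge 4 vertices and 4 edges, delete both glued faces → V=45, E=72, F=29.
Check: V − E + F = 45 − 72 + 29 = 2.

29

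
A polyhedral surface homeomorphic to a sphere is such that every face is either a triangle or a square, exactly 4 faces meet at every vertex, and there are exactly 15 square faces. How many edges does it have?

42

Let x be the number of triangles; then F = 15 + x.
Edge–face incidences: 2E = 4·15 + 3·x = 60 + 3x.
Every vertex has degree 4, so 4V = 2E.
Euler: V − E + F = 2 ⇒ (2E)/4 − E + (15 + x) = 2.
Multiply by 8: 2·(2E) − 4·(2E) + 8·(15 + x) = 16, i.e. 120 + 8x − 2·(60 + 3x) = 16.
Collecting terms: 2x = 16, so x = 8.
Then 2E = 60 + 3·8 = 84, so E = 42, V = 2E/4 = 21, F = 15 + 8 = 23.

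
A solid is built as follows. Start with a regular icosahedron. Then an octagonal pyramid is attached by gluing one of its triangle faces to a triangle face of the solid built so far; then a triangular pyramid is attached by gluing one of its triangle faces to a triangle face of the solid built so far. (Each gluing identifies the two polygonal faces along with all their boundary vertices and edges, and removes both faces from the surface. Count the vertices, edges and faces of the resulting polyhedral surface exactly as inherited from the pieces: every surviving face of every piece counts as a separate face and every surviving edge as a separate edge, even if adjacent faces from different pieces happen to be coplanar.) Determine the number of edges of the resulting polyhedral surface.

A regular icosahedron: V=12, E=30, F=20.
Attach an octagonal pyramid (V=9, E=16, F=9) along a 3-gon: merge 3 vertices and 3 edges, delete both glued faces → V=18, E=43, F=27.
Attach a triangular pyramid (V=4, E=6, F=4) along a 3-gon: merge 3 vertices and 3 edges, delete both glued faces → V=19, E=46, F=29.
Check: V − E + F = 19 − 46 + 29 = 2.

46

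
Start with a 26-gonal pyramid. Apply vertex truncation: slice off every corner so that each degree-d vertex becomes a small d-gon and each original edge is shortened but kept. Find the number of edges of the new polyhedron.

The base solid has V = 27, E = 52, F = 27.
Truncation replaces each original edge-end by a new vertex, so V′ = 2E = 104.
Each original edge survives, and each old vertex of degree d contributes d new edges; summing degrees gives Σd = 2E, so E′ = E + 2E = 3E = 156.
Each original face survives and each original vertex becomes one new face: F′ = F + V = 54.

156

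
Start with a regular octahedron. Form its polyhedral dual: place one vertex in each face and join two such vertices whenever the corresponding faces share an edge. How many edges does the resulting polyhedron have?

The base solid has V = 6, E = 12, F = 8.
The dual swaps V and F and preserves E: V′ = F = 8, E′ = E = 12, F′ = V = 6.

12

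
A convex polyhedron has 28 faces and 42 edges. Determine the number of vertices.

16

Here V − E + F = 2.
V = 2 + E − F = 2 + 42 − 28 = 16.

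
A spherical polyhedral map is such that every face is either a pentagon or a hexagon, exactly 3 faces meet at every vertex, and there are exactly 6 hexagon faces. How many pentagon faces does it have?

Let x be the number of pentagons; then F = 6 + x.
Edge–face incidences: 2E = 6·6 + 5·x = 36 + 5x.
Every vertex has degree 3, so 3V = 2E.
Euler: V − E + F = 2 ⇒ (2E)/3 − E + (6 + x) = 2.
Multiply by 6: 2·(2E) − 3·(2E) + 6·(6 + x) = 12, i.e. 36 + 6x − (36 + 5x) = 12.
Collecting terms: x = 12.
Then 2E = 36 + 5·12 = 96, so E = 48, V = 2E/3 = 32, F = 6 + 12 = 18.

12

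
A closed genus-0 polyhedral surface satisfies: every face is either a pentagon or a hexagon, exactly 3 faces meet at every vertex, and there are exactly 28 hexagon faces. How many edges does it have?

Let x be the number of pentagons; then F = 28 + x.
Edge–face incidences: 2E = 6·28 + 5·x = 168 + 5x.
Every vertex has degree 3, so 3V = 2E.
Euler: V − E + F = 2 ⇒ (2E)/3 − E + (28 + x) = 2.
Multiply by 6: 2·(2E) − 3·(2E) + 6·(28 + x) = 12, i.e. 168 + 6x − (168 + 5x) = 12.
Collecting terms: x = 12.
Then 2E = 168 + 5·12 = 228, so E = 114, V = 2E/3 = 76, F = 28 + 12 = 40.

114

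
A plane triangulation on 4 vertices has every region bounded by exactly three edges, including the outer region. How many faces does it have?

4

In a plane triangulation 3F = 2E and V − E + F = 2, so F = 2V − 4 = 2·4 − 4 = 4.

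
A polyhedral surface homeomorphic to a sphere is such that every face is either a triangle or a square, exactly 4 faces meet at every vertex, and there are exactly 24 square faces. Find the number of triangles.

Let x be the number of triangles; then F = 24 + x.
Edge–face incidences: 2E = 4·24 + 3·x = 96 + 3x.
Every vertex has degree 4, so 4V = 2E.
Euler: V − E + F = 2 ⇒ (2E)/4 − E + (24 + x) = 2.
Multiply by 8: 2·(2E) − 4·(2E) + 8·(24 + x) = 16, i.e. 192 + 8x − 2·(96 + 3x) = 16.
Collecting terms: 2x = 16, so x = 8.
Then 2E = 96 + 3·8 = 120, so E = 60, V = 2E/4 = 30, F = 24 + 8 = 32.

8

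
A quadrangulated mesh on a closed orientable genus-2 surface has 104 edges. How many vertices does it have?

50

χ = 2 − 2·2 = -2, and every face is a square so 4F = 2E.
F = 2E/4 = 52. Then V = -2 + E − F = -2 + 104 − 52 = 50.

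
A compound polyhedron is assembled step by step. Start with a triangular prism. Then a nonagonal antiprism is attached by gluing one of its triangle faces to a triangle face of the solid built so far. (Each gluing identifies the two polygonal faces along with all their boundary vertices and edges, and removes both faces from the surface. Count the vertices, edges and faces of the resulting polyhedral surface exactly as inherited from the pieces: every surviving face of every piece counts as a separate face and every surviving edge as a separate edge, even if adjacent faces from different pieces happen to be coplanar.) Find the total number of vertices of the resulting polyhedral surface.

A triangular prism: V=6, E=9, F=5.
Attach a nonagonal antiprism (V=18, E=36, F=20) along a 3-gon: merge 3 vertices and 3 edges, delete both glued faces → V=21, E=42, F=23.
Check: V − E + F = 21 − 42 + 23 = 2.

21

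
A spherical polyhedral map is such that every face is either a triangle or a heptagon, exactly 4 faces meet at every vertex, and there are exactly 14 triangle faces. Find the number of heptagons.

2

Let x be the number of heptagons; then F = 14 + x.
Edge–face incidences: 2E = 3·14 + 7·x = 42 + 7x.
Every vertex has degree 4, so 4V = 2E.
Euler: V − E + F = 2 ⇒ (2E)/4 − E + (14 + x) = 2.
Multiply by 8: 2·(2E) − 4·(2E) + 8·(14 + x) = 16, i.e. 112 + 8x − 2·(42 + 7x) = 16.
Collecting terms: −6x + 28 = 16, so −6x = −12, so x = 2.
Then 2E = 42 + 7·2 = 56, so E = 28, V = 2E/4 = 14, F = 14 + 2 = 16.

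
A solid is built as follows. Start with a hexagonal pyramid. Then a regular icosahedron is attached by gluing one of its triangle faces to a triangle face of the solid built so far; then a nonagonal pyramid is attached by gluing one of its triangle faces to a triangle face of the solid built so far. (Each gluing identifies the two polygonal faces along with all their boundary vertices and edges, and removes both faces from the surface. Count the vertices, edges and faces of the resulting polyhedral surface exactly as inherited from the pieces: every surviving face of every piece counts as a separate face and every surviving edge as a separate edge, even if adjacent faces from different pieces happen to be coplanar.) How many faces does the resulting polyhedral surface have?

A hexagonal pyramid: V=7, E=12, F=7.
Attach a regular icosahedron (V=12, E=30, F=20) along a 3-gon: merge 3 vertices and 3 edges, delete both glued faces → V=16, E=39, F=25.
Attach a nonagonal pyramid (V=10, E=18, F=10) along a 3-gon: merge 3 vertices and 3 edges, delete both glued faces → V=23, E=54, F=33.
Check: V − E + F = 23 − 54 + 33 = 2.

33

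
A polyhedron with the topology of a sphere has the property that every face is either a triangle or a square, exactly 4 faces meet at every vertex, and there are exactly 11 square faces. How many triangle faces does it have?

8

Let x be the number of triangles; then F = 11 + x.
Edge–face incidences: 2E = 4·11 + 3·x = 44 + 3x.
Every vertex has degree 4, so 4V = 2E.
Euler: V − E + F = 2 ⇒ (2E)/4 − E + (11 + x) = 2.
Multiply by 8: 2·(2E) − 4·(2E) + 8·(11 + x) = 16, i.e. 88 + 8x − 2·(44 + 3x) = 16.
Collecting terms: 2x = 16, so x = 8.
Then 2E = 44 + 3·8 = 68, so E = 34, V = 2E/4 = 17, F = 11 + 8 = 19.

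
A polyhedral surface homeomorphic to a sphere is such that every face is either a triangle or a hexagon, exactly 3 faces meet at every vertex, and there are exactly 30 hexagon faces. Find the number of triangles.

Let x be the number of triangles; then F = 30 + x.
Edge–face incidences: 2E = 6·30 + 3·x = 180 + 3x.
Every vertex has degree 3, so 3V = 2E.
Euler: V − E + F = 2 ⇒ (2E)/3 − E + (30 + x) = 2.
Multiply by 6: 2·(2E) − 3·(2E) + 6·(30 + x) = 12, i.e. 180 + 6x − (180 + 3x) = 12.
Collecting terms: 3x = 12, so x = 4.
Then 2E = 180 + 3·4 = 192, so E = 96, V = 2E/3 = 64, F = 30 + 4 = 34.

4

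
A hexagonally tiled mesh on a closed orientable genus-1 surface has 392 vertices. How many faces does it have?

χ = 2 − 2·1 = 0, and every face is a hexagon so 6F = 2E.
V − E + F = 0 with E = 6F/2 gives 392 − (6/2 − 1)·F = 0, so F = 196 and E = 588.

196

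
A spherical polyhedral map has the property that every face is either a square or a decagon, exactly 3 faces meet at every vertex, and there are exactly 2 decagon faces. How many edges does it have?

30

Let x be the number of squares; then F = 2 + x.
Edge–face incidences: 2E = 10·2 + 4·x = 20 + 4x.
Every vertex has degree 3, so 3V = 2E.
Euler: V − E + F = 2 ⇒ (2E)/3 − E + (2 + x) = 2.
Multiply by 6: 2·(2E) − 3·(2E) + 6·(2 + x) = 12, i.e. 12 + 6x − (20 + 4x) = 12.
Collecting terms: 2x − 8 = 12, so 2x = 20, so x = 10.
Then 2E = 20 + 4·10 = 60, so E = 30, V = 2E/3 = 20, F = 2 + 10 = 12.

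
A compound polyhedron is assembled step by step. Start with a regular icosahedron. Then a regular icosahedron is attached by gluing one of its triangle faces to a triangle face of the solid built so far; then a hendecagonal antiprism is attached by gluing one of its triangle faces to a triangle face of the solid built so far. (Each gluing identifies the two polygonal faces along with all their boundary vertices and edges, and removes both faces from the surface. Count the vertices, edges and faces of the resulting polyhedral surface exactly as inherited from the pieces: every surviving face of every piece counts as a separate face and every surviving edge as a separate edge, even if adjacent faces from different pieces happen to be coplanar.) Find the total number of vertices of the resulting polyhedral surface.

A regular icosahedron: V=12, E=30, F=20.
Attach a regular icosahedron (V=12, E=30, F=20) along a 3-gon: merge 3 vertices and 3 edges, delete both glued faces → V=21, E=57, F=38.
Attach a hendecagonal antiprism (V=22, E=44, F=24) along a 3-gon: merge 3 vertices and 3 edges, delete both glued faces → V=40, E=98, F=60.
Check: V − E + F = 40 − 98 + 60 = 2.

40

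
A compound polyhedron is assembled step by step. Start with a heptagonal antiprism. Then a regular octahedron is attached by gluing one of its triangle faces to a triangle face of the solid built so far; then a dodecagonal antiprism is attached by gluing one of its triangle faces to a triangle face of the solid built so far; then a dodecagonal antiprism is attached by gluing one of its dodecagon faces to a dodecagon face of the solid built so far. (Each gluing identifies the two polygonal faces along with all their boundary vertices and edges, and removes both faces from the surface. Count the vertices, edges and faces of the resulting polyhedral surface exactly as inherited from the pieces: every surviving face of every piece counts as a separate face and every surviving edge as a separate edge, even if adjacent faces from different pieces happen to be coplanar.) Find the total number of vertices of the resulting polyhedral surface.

A heptagonal antiprism: V=14, E=28, F=16.
Attach a regular octahedron (V=6, E=12, F=8) along a 3-gon: merge 3 vertices and 3 edges, delete both glued faces → V=17, E=37, F=22.
Attach a dodecagonal antiprism (V=24, E=48, F=26) along a 3-gon: merge 3 vertices and 3 edges, delete both glued faces → V=38, E=82, F=46.
Attach a dodecagonal antiprism (V=24, E=48, F=26) along a 12-gon: merge 12 vertices and 12 edges, delete both glued faces → V=50, E=118, F=70.
Check: V − E + F = 50 − 118 + 70 = 2.

50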